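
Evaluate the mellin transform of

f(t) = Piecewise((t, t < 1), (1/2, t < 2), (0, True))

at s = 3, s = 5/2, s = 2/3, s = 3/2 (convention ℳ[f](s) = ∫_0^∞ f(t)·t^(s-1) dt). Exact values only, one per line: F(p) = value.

integrate the 2 segments split at 1, then add the results
between 0 and 1 the integrand is t·t^(s-1)
on [1, 2) integrate f = 1/2 against the kernel

F(3) = 17/12
F(5/2) = 3/35 + 4*sqrt(2)/5
F(2/3) = -3/20 + 3*2**(2/3)/4
F(3/2) = 1/15 + 2*sqrt(2)/3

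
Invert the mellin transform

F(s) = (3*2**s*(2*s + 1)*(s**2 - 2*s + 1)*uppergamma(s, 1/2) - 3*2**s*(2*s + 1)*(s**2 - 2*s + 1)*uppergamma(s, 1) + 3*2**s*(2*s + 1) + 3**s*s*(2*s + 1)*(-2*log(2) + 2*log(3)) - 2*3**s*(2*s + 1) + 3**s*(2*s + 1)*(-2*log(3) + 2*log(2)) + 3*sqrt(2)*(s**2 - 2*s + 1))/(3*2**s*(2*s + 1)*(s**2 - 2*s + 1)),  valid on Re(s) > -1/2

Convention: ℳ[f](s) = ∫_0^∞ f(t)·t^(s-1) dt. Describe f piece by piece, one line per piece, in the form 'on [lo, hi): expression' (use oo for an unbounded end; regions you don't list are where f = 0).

on [0, 1/2): sqrt(t)
on [1/2, 1): exp(-t)
on [1, 3/2): log(t)/t

the 3 pieces separated at 1/2, 1 each add one integral
∫ sqrt(t)·t^(s-1) over [0, 1/2)
piece [1/2, 1): integrate exp(-t) against the kernel
the [1, 3/2) slice contributes ∫ log(t)/t·t^(s-1) dt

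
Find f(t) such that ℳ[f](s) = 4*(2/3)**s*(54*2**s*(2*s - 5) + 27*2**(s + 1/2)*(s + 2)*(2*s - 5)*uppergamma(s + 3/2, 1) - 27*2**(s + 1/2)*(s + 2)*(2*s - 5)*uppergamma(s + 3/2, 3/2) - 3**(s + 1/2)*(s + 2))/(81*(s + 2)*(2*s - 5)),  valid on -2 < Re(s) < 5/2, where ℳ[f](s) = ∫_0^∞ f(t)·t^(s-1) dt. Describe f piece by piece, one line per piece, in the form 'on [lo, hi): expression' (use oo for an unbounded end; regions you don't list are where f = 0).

on [0, 4/3): 3*t**2/2
on [4/3, 2): sqrt(6)*t**(3/2)*exp(-3*t/4)/2
on [2, oo): 8*sqrt(6)/(81*t**(5/2))

peel off the shared t-power: 3*t/2 on [0, 4/3); sqrt(6)*sqrt(t)*exp(-3*t/4)/2 on [4/3, 2); 8*sqrt(6)/(81*t**(7/2)) on [2, ∞)
back out the common scale on t: t on [0, 2); sqrt(t)*exp(-t/2) on [2, 3); t**(-7/2) on [3, ∞)
remove the shared t-power first: sqrt(t) on [0, 2); exp(-t/2) on [2, 3); t**(-4) on [3, ∞)
decompose at 4/3, 2; ℳ[f](s) sums the 3 pieces' integrals
[0, 4/3) adds the kernel integral of 3*t**2/2
∫ sqrt(6)*t**(3/2)*exp(-3*t/4)/2·t^(s-1) over [4/3, 2)
over [2, ∞), the kernel integral of 8*sqrt(6)/(81*t**(5/2)) enters the sum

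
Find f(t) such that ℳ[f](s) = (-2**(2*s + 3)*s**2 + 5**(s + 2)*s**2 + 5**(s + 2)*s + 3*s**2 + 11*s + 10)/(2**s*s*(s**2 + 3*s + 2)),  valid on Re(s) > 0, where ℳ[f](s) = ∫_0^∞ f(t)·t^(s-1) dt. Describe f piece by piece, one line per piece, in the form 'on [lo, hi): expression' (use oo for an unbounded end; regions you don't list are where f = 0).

along the cuts 1/2, 2, ℳ[f](s) splits into 3 integrals
between 0 and 1/2 the integrand is 5·t^(s-1)
over [1/2, 2), the kernel integral of 4*t enters the sum
between 2 and 5/2 the integrand is 4*t**2·t^(s-1)

on [0, 1/2): 5
on [1/2, 2): 4*t
on [2, 5/2): 4*t**2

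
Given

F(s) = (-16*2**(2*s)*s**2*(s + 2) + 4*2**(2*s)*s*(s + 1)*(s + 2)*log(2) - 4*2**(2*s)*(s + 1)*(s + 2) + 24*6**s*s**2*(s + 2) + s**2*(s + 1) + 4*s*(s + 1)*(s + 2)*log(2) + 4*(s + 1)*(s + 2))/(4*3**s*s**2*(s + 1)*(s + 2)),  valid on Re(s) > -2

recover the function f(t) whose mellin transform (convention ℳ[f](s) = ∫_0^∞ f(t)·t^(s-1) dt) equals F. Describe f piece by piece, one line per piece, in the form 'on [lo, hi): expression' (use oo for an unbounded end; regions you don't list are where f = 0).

on [0, 1/3): 9*t**2/4
on [1/3, 4/3): log(3*t/2)
on [4/3, 2): 3*t

the common scale on t comes off first: t**2 on [0, 1/2); log(t) on [1/2, 2); 2*t on [2, 3)
decompose at 1/3, 4/3; ℳ[f](s) sums the 3 pieces' integrals
segment [0, 1/3) carries 9*t**2/4; integrate it
over [1/3, 4/3), the kernel integral of log(3*t/2) enters the sum
segment [4/3, 2) carries 3*t; integrate it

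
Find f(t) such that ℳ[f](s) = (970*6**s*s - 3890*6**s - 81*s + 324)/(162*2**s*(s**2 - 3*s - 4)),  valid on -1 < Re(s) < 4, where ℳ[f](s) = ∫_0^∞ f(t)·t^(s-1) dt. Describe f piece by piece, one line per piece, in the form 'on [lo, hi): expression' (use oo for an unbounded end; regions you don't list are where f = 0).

on [0, 1/2): t
on [1/2, 3): 2*t
on [3, oo): t**(-4)

f breaks at 1/2, 3 into 3 integrals to sum
piece [0, 1/2): integrate t against the kernel
segment [1/2, 3) carries 2*t; integrate it
segment [3, ∞) carries t**(-4); integrate it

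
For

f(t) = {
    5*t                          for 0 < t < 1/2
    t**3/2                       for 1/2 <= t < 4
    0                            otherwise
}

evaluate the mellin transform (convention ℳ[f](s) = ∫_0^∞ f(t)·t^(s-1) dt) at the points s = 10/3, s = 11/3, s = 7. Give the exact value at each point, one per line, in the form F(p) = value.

linearity at 1/2 turns ℳ[f](s) into 2 summed integrals
on [0, 1/2) integrate f = 5*t against the kernel
over [1/2, 4), the kernel integral of t**3/2 enters the sum

F(10/3) = 20449473*2**(2/3)/63232
F(11/3) = 4404255*2**(1/3)/7168
F(7) = 1073741873/20480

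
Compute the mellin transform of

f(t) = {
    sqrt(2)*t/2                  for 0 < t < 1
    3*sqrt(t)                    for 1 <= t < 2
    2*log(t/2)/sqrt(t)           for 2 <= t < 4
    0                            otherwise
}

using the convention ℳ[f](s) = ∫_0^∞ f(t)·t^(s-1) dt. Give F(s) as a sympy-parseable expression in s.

reversing the shared t-power: sqrt(2)*sqrt(t)/2 on [0, 1); 3 on [1, 2); 2*log(t/2)/t on [2, 4)
strip the common scale on t: sqrt(t) on [0, 1/2); 3 on [1/2, 1); log(t)/t on [1, 2)
invert the shared t-power to get t**(3/2) on [0, 1/2); 3*t on [1/2, 1); log(t) on [1, 2)
f breaks at 1, 2 into 3 integrals to sum
piece [0, 1): integrate sqrt(2)*t/2 against the kernel
∫ over [1, 2) of 3*sqrt(t)·t^(s-1) joins the sum
segment 2 to 4 holds 2*log(t/2)/sqrt(t); add its integral

(4*2**(2*s)*(s + 1)*(2*s - 1)*(2*s + 1)*log(2) + 3*2**(s + 5/2)*(s + 1)*(2*s - 1)**2 + 2**(s + 7/2)*(s + 1)*(2*s + 1) - 2**(2*s + 3)*(s + 1)*(2*s + 1) + 12*(-s - 1)*(2*s - 1)**2 + sqrt(2)*(2*s - 1)**2*(2*s + 1))/(2*(s + 1)*(2*s - 1)**2*(2*s + 1))
  Re(s) > -1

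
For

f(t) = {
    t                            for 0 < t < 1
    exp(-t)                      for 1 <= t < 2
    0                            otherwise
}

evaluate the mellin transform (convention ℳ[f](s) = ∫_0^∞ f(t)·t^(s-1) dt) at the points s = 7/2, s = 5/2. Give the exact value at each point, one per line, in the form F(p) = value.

F(7/2) = (-918*sqrt(2) + (-135*sqrt(pi)*erfc(sqrt(2)) + 16 + 135*sqrt(pi)*erfc(1))*exp(2) + 522*E)*exp(-2)/72
F(5/2) = (-98*sqrt(2) + (-21*sqrt(pi)*erfc(sqrt(2)) + 21*sqrt(pi)*erfc(1) + 8)*exp(2) + 70*E)*exp(-2)/28

decompose at 1; ℳ[f](s) sums the 2 pieces' integrals
∫ t·t^(s-1) over [0, 1)
over [1, 2), the kernel integral of exp(-t) enters the sum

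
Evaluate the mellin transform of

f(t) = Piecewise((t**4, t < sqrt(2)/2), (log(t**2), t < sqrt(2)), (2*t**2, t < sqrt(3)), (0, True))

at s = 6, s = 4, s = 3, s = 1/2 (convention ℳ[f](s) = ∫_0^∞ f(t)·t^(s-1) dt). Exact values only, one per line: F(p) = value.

invert the power substitution to get t**2 on [0, 1/2); log(t) on [1/2, 2); 2*t on [2, 3)
linearity at sqrt(2)/2, sqrt(2) turns ℳ[f](s) into 3 summed integrals
over [0, sqrt(2)/2), the kernel integral of t**4 enters the sum
on [sqrt(2)/2, sqrt(2)) integrate f = log(t**2) against the kernel
[sqrt(2), sqrt(3)) adds the kernel integral of 2*t**2

F(6) = 65*log(2)/48 + 5061/320
F(4) = 17*log(2)/16 + 2255/384
F(3) = sqrt(2)*(-9979 + 3780*log(2) + 9072*sqrt(6))/5040
F(1/2) = 2**(3/4)*(-864*sqrt(2) + log(2**(180 + 180*sqrt(2))) + 216*6**(1/4) + 725)/180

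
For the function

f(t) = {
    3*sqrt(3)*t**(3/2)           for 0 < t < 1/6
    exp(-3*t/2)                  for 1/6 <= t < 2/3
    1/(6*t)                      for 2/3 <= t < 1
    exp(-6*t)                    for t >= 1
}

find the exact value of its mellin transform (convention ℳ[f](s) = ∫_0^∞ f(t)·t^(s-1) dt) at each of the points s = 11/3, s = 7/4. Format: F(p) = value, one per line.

the common scale on t comes off first: 3*sqrt(6)*t**(3/2)/4 on [0, 1/3); exp(-3*t/4) on [1/3, 4/3); 1/(3*t) on [4/3, 2); …
strip the common scale on t: t**(3/2) on [0, 1/2); exp(-t/2) on [1/2, 2); 1/(2*t) on [2, 3); …
f breaks at 1/6, 2/3, 1 into 4 integrals to sum
for t in [0, 1/6): the term is ∫ 3*sqrt(3)*t**(3/2)·t^(s-1)
∫ over [1/6, 2/3) of exp(-3*t/2)·t^(s-1) joins the sum
∫ over [2/3, 1) of 1/(6*t)·t^(s-1) joins the sum
∫ exp(-6*t)·t^(s-1) over [1, ∞)

F(11/3) = -8*12**(1/3)*uppergamma(11/3, 1)/81 - 12**(1/3)/108 + 2**(5/6)*3**(1/3)/26784 + 6**(1/3)*uppergamma(11/3, 6)/1296 + 1/16 + 8*12**(1/3)*uppergamma(11/3, 1/4)/81
F(7/4) = -2*2**(3/4)*3**(1/4)*uppergamma(7/4, 1)/9 - 101*2**(3/4)*3**(1/4)/1404 + 6**(1/4)*uppergamma(7/4, 6)/36 + 2/9 + 2*2**(3/4)*3**(1/4)*uppergamma(7/4, 1/4)/9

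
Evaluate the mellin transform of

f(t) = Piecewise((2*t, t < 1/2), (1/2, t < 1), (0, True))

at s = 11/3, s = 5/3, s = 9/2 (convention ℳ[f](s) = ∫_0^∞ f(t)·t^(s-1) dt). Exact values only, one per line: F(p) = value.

strip the common scale on t: t on [0, 1); 1/2 on [1, 2)
along the cuts 1/2, ℳ[f](s) splits into 2 integrals
the [0, 1/2) slice contributes ∫ 2*t·t^(s-1) dt
between 1/2 and 1 the integrand is 1/2·t^(s-1)

F(11/3) = 3*2**(1/3)/616 + 3/22
F(5/3) = 3*2**(1/3)/160 + 3/10
F(9/2) = 7*sqrt(2)/3168 + 1/9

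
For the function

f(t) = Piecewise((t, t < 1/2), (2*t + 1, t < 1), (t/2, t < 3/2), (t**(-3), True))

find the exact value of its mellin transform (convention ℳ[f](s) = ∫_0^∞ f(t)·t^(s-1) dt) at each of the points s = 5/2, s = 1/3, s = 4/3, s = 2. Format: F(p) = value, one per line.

slice at 1/2, 1, 3/2, transform all 4 pieces, and sum them
on [0, 1/2): add ∫ t·t^(s-1) dt
∫ (2*t + 1)·t^(s-1) over [1/2, 1)
the [1, 3/2) slice contributes ∫ t/2·t^(s-1) dt
segment 3/2 to ∞ holds t**(-3); add its integral

F(5/2) = -19*sqrt(2)/280 + 29/35 + 305*sqrt(6)/336
F(1/3) = 2**(2/3)*(-486 + 97*3**(1/3) + 594*2**(1/3))/288
F(4/3) = 2**(2/3)*(-405 + 629*3**(1/3) + 1170*2**(1/3))/1680
F(2) = 33/16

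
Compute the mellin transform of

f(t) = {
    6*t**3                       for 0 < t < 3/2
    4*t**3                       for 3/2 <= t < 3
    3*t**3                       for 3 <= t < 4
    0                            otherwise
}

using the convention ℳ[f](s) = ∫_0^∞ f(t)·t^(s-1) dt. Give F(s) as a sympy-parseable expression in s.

3*(256*2**(3*s) + 9*3**s + 36*6**s)/(4*2**s*(s + 3))
  Re(s) > -3

linearity at 3/2, 3 turns ℳ[f](s) into 3 summed integrals
segment 0 to 3/2 holds 6*t**3; add its integral
∫ over [3/2, 3) of 4*t**3·t^(s-1) joins the sum
[3, 4) adds the kernel integral of 3*t**3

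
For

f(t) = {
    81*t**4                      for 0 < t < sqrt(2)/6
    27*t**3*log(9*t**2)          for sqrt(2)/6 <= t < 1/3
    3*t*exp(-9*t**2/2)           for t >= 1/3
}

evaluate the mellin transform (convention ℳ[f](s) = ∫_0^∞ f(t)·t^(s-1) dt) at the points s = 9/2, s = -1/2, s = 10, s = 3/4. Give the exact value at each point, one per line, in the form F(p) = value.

undo the common scale on t: t**4 on [0, sqrt(2)/2); t**3*log(t**2) on [sqrt(2)/2, 1); t*exp(-t**2/2) on [1, ∞)
the shared t-power comes off first: t**3 on [0, sqrt(2)/2); t**2*log(t**2) on [sqrt(2)/2, 1); exp(-t**2/2) on [1, ∞)
strip the power substitution: t**(3/2) on [0, 1/2); t*log(t) on [1/2, 1); exp(-t/2) on [1, ∞)
the 3 pieces separated at sqrt(2)/6, 1/3 each add one integral
segment 0 to sqrt(2)/6 holds 81*t**4; add its integral
∫ 27*t**3*log(9*t**2)·t^(s-1) over [sqrt(2)/6, 1/3)
on [1/3, ∞) integrate f = 3*t*exp(-9*t**2/2) against the kernel

F(9/2) = 2**(1/4)*sqrt(3)*(-1088*2**(3/4) + 136 + 225*sqrt(2) + 510*log(2) + 122400*sqrt(2)*uppergamma(11/4, 1/2))/14871600
F(-1/2) = 2**(3/4)*sqrt(3)*(-112*2**(1/4) + 25*sqrt(2) + 70*log(2) + 56 + 175*sqrt(2)*uppergamma(1/4, 1/2))/700
F(10) = sqrt(2)*((-3415*sqrt(2) + 56 + 364*log(2) + 286191360*sqrt(pi)*erfc(sqrt(2)/2))*exp(1/2) + 403696384*sqrt(2))*exp(-1/2)/35765743104
F(3/4) = 2**(1/8)*3**(1/4)*(-608*2**(7/8) + 304 + 225*sqrt(2) + 570*log(2) + 4275*2**(3/4)*uppergamma(7/8, 1/2))/25650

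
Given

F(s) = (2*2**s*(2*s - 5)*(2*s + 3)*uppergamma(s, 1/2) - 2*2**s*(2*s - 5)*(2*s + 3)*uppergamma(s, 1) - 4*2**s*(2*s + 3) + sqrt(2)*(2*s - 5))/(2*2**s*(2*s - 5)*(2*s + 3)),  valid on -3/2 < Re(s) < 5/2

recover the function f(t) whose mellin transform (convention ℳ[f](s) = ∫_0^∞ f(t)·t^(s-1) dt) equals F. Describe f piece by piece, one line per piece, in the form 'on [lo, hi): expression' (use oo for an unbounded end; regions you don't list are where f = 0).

on [0, 1/2): t**(3/2)
on [1/2, 1): exp(-t)
on [1, oo): t**(-5/2)

decompose at 1/2, 1; ℳ[f](s) sums the 3 pieces' integrals
∫ t**(3/2)·t^(s-1) over [0, 1/2)
piece [1/2, 1): integrate exp(-t) against the kernel
the [1, ∞) slice contributes ∫ t**(-5/2)·t^(s-1) dt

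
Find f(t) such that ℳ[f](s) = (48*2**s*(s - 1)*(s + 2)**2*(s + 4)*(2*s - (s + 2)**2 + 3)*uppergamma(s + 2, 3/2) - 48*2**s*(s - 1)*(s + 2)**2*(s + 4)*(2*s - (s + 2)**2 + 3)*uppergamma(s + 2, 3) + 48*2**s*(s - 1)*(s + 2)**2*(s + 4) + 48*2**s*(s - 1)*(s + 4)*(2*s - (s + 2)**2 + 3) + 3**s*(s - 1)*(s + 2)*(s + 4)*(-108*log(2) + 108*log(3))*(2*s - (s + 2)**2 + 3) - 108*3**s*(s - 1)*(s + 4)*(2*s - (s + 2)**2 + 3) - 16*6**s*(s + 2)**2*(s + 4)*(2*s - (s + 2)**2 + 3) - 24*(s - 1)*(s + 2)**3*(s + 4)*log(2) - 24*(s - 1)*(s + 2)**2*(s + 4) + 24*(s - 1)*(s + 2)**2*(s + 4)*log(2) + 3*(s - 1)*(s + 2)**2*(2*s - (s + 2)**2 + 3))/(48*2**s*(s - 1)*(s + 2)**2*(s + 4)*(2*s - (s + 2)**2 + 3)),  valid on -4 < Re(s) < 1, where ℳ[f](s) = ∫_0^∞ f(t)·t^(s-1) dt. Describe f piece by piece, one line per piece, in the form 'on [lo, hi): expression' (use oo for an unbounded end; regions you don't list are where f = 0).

on [0, 1/2): t**4
on [1/2, 1): t*log(t)
on [1, 3/2): t**2*log(t)
on [3/2, 3): t**2*exp(-t)
on [3, oo): 1/t

undo the power substitution: t**2 on [0, 1/4); sqrt(t)*log(sqrt(t)) on [1/4, 1); t*log(sqrt(t)) on [1, 9/4); …
peel off the shared t-power: t on [0, 1/4); log(sqrt(t))/sqrt(t) on [1/4, 1); log(sqrt(t)) on [1, 9/4); …
remove the power substitution first: t**2 on [0, 1/2); log(t)/t on [1/2, 1); log(t) on [1, 3/2); …
linearity at 1/2, 1, 3/2, 3 turns ℳ[f](s) into 5 summed integrals
[0, 1/2) adds the kernel integral of t**4
between 1/2 and 1 the integrand is t*log(t)·t^(s-1)
for t in [1, 3/2): the term is ∫ t**2*log(t)·t^(s-1)
[3/2, 3) adds the kernel integral of t**2*exp(-t)
∫ 1/t·t^(s-1) over [3, ∞)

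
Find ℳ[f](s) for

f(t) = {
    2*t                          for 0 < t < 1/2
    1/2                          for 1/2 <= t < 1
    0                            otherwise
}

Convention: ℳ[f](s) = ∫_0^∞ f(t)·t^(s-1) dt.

peel off the common scale on t: t on [0, 1); 1/2 on [1, 2)
summing 2 kernel integrals split by 1/2 yields ℳ[f](s)
∫ 2*t·t^(s-1) over [0, 1/2)
over [1/2, 1), the kernel integral of 1/2 enters the sum

(2**s*(s + 1) + s - 1)/(2*2**s*s*(s + 1))
  Re(s) > -1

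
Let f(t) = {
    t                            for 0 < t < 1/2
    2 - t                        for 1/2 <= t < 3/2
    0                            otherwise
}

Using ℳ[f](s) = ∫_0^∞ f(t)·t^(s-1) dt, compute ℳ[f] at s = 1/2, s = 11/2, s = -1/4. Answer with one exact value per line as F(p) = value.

F(1/2) = sqrt(2)*(-10 + 9*sqrt(3))/6
F(11/2) = -15*sqrt(2)/4576 + 4617*sqrt(6)/9152
F(-1/4) = 2*2**(1/4)*(14 - 5*3**(3/4))/3

breakpoints 1/2: one integral from each of the 2 segments
[0, 1/2) adds the kernel integral of t
over [1/2, 3/2), the kernel integral of (2 - t) enters the sum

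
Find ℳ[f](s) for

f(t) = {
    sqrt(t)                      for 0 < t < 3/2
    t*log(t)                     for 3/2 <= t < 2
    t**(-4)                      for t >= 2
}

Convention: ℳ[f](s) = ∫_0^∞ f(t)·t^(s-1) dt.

linearity at 3/2, 2 turns ℳ[f](s) into 3 summed integrals
∫ over [0, 3/2) of sqrt(t)·t^(s-1) joins the sum
over [3/2, 2), the kernel integral of t*log(t) enters the sum
over [2, ∞), the kernel integral of t**(-4) enters the sum

(-32*2**(2*s)*(s - 4)*(2*s + 1) + 3**s*s*(s - 4)*(2*s + 1)*(-24*log(3) + 24*log(2)) + 3**s*(s - 4)*(2*s + 1)*(-24*log(3) + 24*log(2)) + 24*3**s*(s - 4)*(2*s + 1) + 16*3**s*sqrt(6)*(s - 4)*(s**2 + 2*s + 1) + 32*4**s*s*(s - 4)*(2*s + 1)*log(2) + 32*4**s*(s - 4)*(2*s + 1)*log(2) - 4**s*(2*s + 1)*(s**2 + 2*s + 1))/(16*2**s*(s - 4)*(2*s + 1)*(s**2 + 2*s + 1))
  -1/2 < Re(s) < 4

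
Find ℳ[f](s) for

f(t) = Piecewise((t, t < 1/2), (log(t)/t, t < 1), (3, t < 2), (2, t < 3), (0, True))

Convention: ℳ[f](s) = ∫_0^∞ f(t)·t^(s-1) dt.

(2*2**(2*s)*(s + 1)*(s**2 - 2*s + 1) - 2*2**s*s*(s + 1) - 6*2**s*(s + 1)*(s**2 - 2*s + 1) + 4*6**s*(s + 1)*(s**2 - 2*s + 1) + 4*s**2*(s + 1)*log(2) - 4*s*(s + 1)*log(2) + 4*s*(s + 1) + s*(s**2 - 2*s + 1))/(2*2**s*s*(s + 1)*(s**2 - 2*s + 1))
  Re(s) > -1

the 4 pieces separated at 1/2, 1, 2 each add one integral
on [0, 1/2) integrate f = t against the kernel
segment [1/2, 1) carries log(t)/t; integrate it
∫ over [1, 2) of 3·t^(s-1) joins the sum
piece [2, 3): integrate 2 against the kernel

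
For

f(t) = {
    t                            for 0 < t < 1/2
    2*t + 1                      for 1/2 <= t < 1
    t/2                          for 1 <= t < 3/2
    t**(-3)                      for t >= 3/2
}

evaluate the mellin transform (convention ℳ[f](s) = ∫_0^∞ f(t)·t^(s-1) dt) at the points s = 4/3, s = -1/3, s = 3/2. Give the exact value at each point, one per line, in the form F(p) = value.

F(4/3) = 2**(2/3)*(-405 + 629*3**(1/3) + 1170*2**(1/3))/1680
F(-1/3) = 2**(1/3)*(-405*2**(2/3) + 437*3**(2/3) + 2430)/1080
F(3/2) = -13*sqrt(2)/60 + 403*sqrt(6)/1080 + 19/15

split f at 1/2, 1, 3/2: ℳ[f](s) collects 4 kernel integrals
for t in [0, 1/2): the term is ∫ t·t^(s-1)
on [1/2, 1) integrate f = (2*t + 1) against the kernel
∫ over [1, 3/2) of t/2·t^(s-1) joins the sum
segment [3/2, ∞) carries t**(-3); integrate it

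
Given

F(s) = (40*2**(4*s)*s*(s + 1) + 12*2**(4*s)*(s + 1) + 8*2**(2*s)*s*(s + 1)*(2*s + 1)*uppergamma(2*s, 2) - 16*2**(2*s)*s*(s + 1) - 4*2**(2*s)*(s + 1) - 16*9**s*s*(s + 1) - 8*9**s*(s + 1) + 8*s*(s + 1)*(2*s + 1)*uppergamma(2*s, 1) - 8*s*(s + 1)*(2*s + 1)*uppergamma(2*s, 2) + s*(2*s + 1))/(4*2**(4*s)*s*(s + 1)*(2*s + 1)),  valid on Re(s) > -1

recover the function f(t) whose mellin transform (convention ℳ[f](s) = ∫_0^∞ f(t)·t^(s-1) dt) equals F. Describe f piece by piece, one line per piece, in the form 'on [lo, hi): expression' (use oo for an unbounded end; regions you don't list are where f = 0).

reversing the power substitution: 4*t**2 on [0, 1/4); exp(-4*t) on [1/4, 1/2); 2*t + 1 on [1/2, 3/4); …
strip the common scale on t: t**2 on [0, 1/2); exp(-2*t) on [1/2, 1); t + 1 on [1, 3/2); …
integrate the 5 segments split at 1/16, 1/4, 9/16, 1, then add the results
piece [0, 1/16): integrate 4*t against the kernel
for t in [1/16, 1/4): the term is ∫ exp(-4*sqrt(t))·t^(s-1)
segment [1/4, 9/16) carries (2*sqrt(t) + 1); integrate it
on [9/16, 1) integrate f = (2*sqrt(t) + 3) against the kernel
segment 1 to ∞ holds exp(-2*sqrt(t)); add its integral

on [0, 1/16): 4*t
on [1/16, 1/4): exp(-4*sqrt(t))
on [1/4, 9/16): 2*sqrt(t) + 1
on [9/16, 1): 2*sqrt(t) + 3
on [1, oo): exp(-2*sqrt(t))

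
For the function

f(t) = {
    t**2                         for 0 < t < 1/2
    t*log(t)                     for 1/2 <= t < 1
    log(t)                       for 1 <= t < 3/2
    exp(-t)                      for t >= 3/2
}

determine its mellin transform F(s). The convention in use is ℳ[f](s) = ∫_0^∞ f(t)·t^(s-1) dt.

(4*2**s*s**2*(s + 2)*(s**2 + 2*s + 1)*uppergamma(s, 3/2) - 4*2**s*s**2*(s + 2) + 4*2**s*(s + 2)*(s**2 + 2*s + 1) + 3**s*s*(s + 2)*(-4*log(2) + 4*log(3))*(s**2 + 2*s + 1) - 4*3**s*(s + 2)*(s**2 + 2*s + 1) + s**3*(s + 2)*log(4) + s**2*(s + 2)*log(4) + 2*s**2*(s + 2) + s**2*(s**2 + 2*s + 1))/(4*2**s*s**2*(s + 2)*(s**2 + 2*s + 1))
  Re(s) > -2

slice at 1/2, 1, 3/2, transform all 4 pieces, and sum them
segment [0, 1/2) carries t**2; integrate it
over [1/2, 1), the kernel integral of t*log(t) enters the sum
for t in [1, 3/2): the term is ∫ log(t)·t^(s-1)
segment 3/2 to ∞ holds exp(-t); add its integral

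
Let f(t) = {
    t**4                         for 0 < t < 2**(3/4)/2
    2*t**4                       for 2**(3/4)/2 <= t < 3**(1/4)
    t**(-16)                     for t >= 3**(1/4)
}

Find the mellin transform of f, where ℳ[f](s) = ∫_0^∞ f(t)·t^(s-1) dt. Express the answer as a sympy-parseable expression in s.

(970*6**(s/4)*s - 15560*6**(s/4) - 81*s + 1296)/(162*2**(s/4)*(s**2 - 12*s - 64))
  -4 < Re(s) < 16

peel off the power substitution: t**2 on [0, sqrt(2)/2); 2*t**2 on [sqrt(2)/2, sqrt(3)); t**(-8) on [sqrt(3), ∞)
strip the power substitution: t on [0, 1/2); 2*t on [1/2, 3); t**(-4) on [3, ∞)
integrate the 3 segments split at 2**(3/4)/2, 3**(1/4), then add the results
the [0, 2**(3/4)/2) slice contributes ∫ t**4·t^(s-1) dt
segment 2**(3/4)/2 to 3**(1/4) holds 2*t**4; add its integral
piece [3**(1/4), ∞): integrate t**(-16) against the kernel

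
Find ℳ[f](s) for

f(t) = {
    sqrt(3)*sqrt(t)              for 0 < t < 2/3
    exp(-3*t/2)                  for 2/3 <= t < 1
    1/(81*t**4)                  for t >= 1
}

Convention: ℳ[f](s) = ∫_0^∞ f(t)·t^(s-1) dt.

remove the common scale on t first: sqrt(2)*sqrt(t) on [0, 1); exp(-t) on [1, 3/2); 1/(16*t**4) on [3/2, ∞)
undo the common scale on t: sqrt(t) on [0, 2); exp(-t/2) on [2, 3); t**(-4) on [3, ∞)
along the cuts 2/3, 1, ℳ[f](s) splits into 3 integrals
on [0, 2/3): add ∫ sqrt(3)*sqrt(t)·t^(s-1) dt
[2/3, 1) adds the kernel integral of exp(-3*t/2)
over [1, ∞), the kernel integral of 1/(81*t**4) enters the sum

(81*2**s*(s - 4)*(2*s + 1)*uppergamma(s, 1) - 81*2**s*(s - 4)*(2*s + 1)*uppergamma(s, 3/2) + 162*2**(s + 1/2)*(s - 4) - 3**s*(2*s + 1))/(81*3**s*(s - 4)*(2*s + 1))
  -1/2 < Re(s) < 4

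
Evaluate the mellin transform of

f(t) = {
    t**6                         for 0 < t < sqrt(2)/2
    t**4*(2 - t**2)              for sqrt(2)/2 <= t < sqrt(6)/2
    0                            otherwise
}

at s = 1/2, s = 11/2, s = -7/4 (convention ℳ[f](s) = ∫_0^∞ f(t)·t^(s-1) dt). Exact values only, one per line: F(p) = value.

invert the power substitution to get t**3 on [0, 1/2); t**2*(2 - t) on [1/2, 3/2)
back out the shared t-power: t on [0, 1/2); 2 - t on [1/2, 3/2)
along the cuts sqrt(2)/2, ℳ[f](s) splits into 2 integrals
on [0, sqrt(2)/2) integrate f = t**6 against the kernel
[sqrt(2)/2, sqrt(6)/2) adds the kernel integral of t**4*(2 - t**2)

F(1/2) = 2**(3/4)*(-34 + 225*3**(1/4))/936
F(11/2) = 27*2**(1/4)*(-2 + 105*3**(3/4))/13984
F(-7/4) = 2**(7/8)*(-50 + 123*3**(1/8))/306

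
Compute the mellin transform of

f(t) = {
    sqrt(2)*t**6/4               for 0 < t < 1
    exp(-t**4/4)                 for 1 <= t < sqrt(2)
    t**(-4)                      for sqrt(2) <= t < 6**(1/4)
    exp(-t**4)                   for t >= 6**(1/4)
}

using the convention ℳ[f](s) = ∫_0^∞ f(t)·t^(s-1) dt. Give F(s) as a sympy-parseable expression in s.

2**(s/4)*(sqrt(2)*3**(3/4)/6)**s*(24**(s/4)*(s - 4)*(s + 6)*uppergamma(s/4, 1/4) + 6**(s/4)*(s - 4)*(s + 6)*uppergamma(s/4, 6) + sqrt(2)*6**(s/4)*(s - 4) + 2*6**(s/2)*(s + 6)/3 - (2**(3/4)*3**(1/4))**s*(s - 4)*(s + 6)*uppergamma(s/4, 1) - (2**(3/4)*3**(1/4))**s*(s + 6))/(4*(s - 4)*(s + 6))
  Re(s) > -6

back out the power substitution: sqrt(2)*t**3/4 on [0, 1); exp(-t**2/4) on [1, 2); t**(-2) on [2, sqrt(6)); …
invert the power substitution to get sqrt(2)*t**(3/2)/4 on [0, 1); exp(-t/4) on [1, 4); 1/t on [4, 6); …
remove the common scale on t first: t**(3/2) on [0, 1/2); exp(-t/2) on [1/2, 2); 1/(2*t) on [2, 3); …
breakpoints 1, sqrt(2), 6**(1/4): one integral from each of the 4 segments
between 0 and 1 the integrand is sqrt(2)*t**6/4·t^(s-1)
[1, sqrt(2)) adds the kernel integral of exp(-t**4/4)
between sqrt(2) and 6**(1/4) the integrand is t**(-4)·t^(s-1)
∫ exp(-t**4)·t^(s-1) over [6**(1/4), ∞)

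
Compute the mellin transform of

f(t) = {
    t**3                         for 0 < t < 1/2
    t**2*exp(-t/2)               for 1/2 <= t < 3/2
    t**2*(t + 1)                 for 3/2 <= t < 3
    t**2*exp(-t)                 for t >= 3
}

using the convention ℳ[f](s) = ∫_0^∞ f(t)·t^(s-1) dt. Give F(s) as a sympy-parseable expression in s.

reversing the shared t-power: t on [0, 1/2); exp(-t/2) on [1/2, 3/2); t + 1 on [3/2, 3); …
slice at 1/2, 3/2, 3, transform all 4 pieces, and sum them
segment [0, 1/2) carries t**3; integrate it
∫ over [1/2, 3/2) of t**2*exp(-t/2)·t^(s-1) joins the sum
on [3/2, 3): add ∫ t**2*(t + 1)·t^(s-1) dt
piece [3, ∞): integrate t**2*exp(-t) against the kernel

(32*2**(2*s)*(s + 2)*(s + 3)*uppergamma(s + 2, 1/4) - 32*2**(2*s)*(s + 2)*(s + 3)*uppergamma(s + 2, 3/4) + 8*2**s*(s + 2)*(s + 3)*uppergamma(s + 2, 3) - 45*3**s*(s + 2) - 18*3**s + 288*6**s*(s + 2) + 72*6**s + s + 2)/(8*2**s*(s + 2)*(s + 3))
  Re(s) > -3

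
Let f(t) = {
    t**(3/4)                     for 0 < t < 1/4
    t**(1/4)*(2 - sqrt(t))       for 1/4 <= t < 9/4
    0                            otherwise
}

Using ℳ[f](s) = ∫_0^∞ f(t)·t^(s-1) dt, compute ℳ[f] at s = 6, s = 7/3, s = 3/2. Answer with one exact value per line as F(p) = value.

undo the power substitution: t**(3/2) on [0, 1/2); sqrt(t)*(2 - t) on [1/2, 3/2)
back out the shared t-power: t on [0, 1/2); 2 - t on [1/2, 3/2)
summing 2 kernel integrals split by 1/4 yields ℳ[f](s)
segment [0, 1/4) carries t**(3/4); integrate it
on [1/4, 9/4) integrate f = t**(1/4)*(2 - sqrt(t)) against the kernel

F(6) = sqrt(2)*(-58 + 17537553*sqrt(3))/2764800
F(7/3) = 3*2**(5/6)*(-86 + 13365*3**(1/6))/36704
F(3/2) = sqrt(2)*(-22 + 405*sqrt(3))/504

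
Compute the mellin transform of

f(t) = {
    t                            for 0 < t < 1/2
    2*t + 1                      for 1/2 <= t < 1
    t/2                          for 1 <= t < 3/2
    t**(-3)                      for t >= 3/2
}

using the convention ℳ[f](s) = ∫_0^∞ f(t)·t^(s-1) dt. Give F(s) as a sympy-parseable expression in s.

(270*2**s*s**2 - 702*2**s*s - 324*2**s + 49*3**s*s**2 - 275*3**s*s - 162*s**2 + 378*s + 324)/(108*2**s*s*(s**2 - 2*s - 3))
  -1 < Re(s) < 3

along the cuts 1/2, 1, 3/2, ℳ[f](s) splits into 4 integrals
piece [0, 1/2): integrate t against the kernel
between 1/2 and 1 the integrand is (2*t + 1)·t^(s-1)
[1, 3/2) adds the kernel integral of t/2
piece [3/2, ∞): integrate t**(-3) against the kernel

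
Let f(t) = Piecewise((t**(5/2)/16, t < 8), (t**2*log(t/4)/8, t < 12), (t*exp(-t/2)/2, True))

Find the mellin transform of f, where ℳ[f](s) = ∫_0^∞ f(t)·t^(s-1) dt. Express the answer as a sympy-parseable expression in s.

(2/3)**s*(-8*12**s*(s + 1)*(2*s + 5)*log(2) - 8*12**s*(2*s + 5)*log(2) + 12**s*(16*s + 40) + 12**s*sqrt(2)*(32*s + 16*(s + 1)**2 + 48) + 18*18**s*(s + 1)*(2*s + 5)*log(3) + 18*18**s*(2*s + 5)*log(3) + 18**(s + 1)*(-2*s - 5) + 3**s*(2*s + 5)*(2*s + (s + 1)**2 + 3)*uppergamma(s + 1, 6))/((2*s + 5)*(2*s + (s + 1)**2 + 3))
  Re(s) > -5/2

strip the common scale on t: sqrt(2)*t**(5/2)/4 on [0, 4); t**2*log(t/2)/2 on [4, 6); t*exp(-t) on [6, ∞)
back out the shared t-power: sqrt(2)*t**(3/2)/4 on [0, 4); t*log(t/2)/2 on [4, 6); exp(-t) on [6, ∞)
strip the common scale on t: t**(3/2) on [0, 2); t*log(t) on [2, 3); exp(-2*t) on [3, ∞)
summing 3 kernel integrals split by 8, 12 yields ℳ[f](s)
[0, 8) adds the kernel integral of t**(5/2)/16
on [8, 12) integrate f = t**2*log(t/4)/8 against the kernel
over [12, ∞), the kernel integral of t*exp(-t/2)/2 enters the sum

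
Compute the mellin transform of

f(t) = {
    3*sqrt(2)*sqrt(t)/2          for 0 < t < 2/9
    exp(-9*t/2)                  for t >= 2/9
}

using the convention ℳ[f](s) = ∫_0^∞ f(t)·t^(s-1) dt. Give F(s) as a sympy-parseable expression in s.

the common scale on t comes off first: sqrt(6)*sqrt(t)/2 on [0, 2/3); exp(-3*t/2) on [2/3, ∞)
back out the common scale on t: sqrt(t) on [0, 1); exp(-t) on [1, ∞)
summing 2 kernel integrals split by 2/9 yields ℳ[f](s)
∫ over [0, 2/9) of 3*sqrt(2)*sqrt(t)/2·t^(s-1) joins the sum
piece [2/9, ∞): integrate exp(-9*t/2) against the kernel

(2/9)**s*((2*s + 1)*uppergamma(s, 1) + 2)/(2*s + 1)
  Re(s) > -1/2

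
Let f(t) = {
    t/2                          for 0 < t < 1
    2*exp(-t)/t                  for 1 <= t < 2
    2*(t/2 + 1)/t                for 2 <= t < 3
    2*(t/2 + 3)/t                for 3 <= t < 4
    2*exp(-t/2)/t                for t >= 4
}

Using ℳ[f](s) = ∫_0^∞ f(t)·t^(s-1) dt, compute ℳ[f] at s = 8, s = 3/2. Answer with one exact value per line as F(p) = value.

F(8) = 3914*exp(-1) + 2635567/126 + 1345184*exp(-2)
F(3/2) = -8*sqrt(3) - 16*sqrt(2)/3 - 2*sqrt(pi)*erfc(sqrt(2)) + 2*sqrt(2)*sqrt(pi)*erfc(sqrt(2)) + 2*sqrt(pi)*erfc(1) + 443/15

reversing the common scale on t: t on [0, 1/2); exp(-2*t)/t on [1/2, 1); (t + 1)/t on [1, 3/2); …
back out the shared t-power: t**2 on [0, 1/2); exp(-2*t) on [1/2, 1); t + 1 on [1, 3/2); …
breakpoints 1, 2, 3, 4: one integral from each of the 5 segments
over [0, 1), the kernel integral of t/2 enters the sum
the [1, 2) slice contributes ∫ 2*exp(-t)/t·t^(s-1) dt
between 2 and 3 the integrand is 2*(t/2 + 1)/t·t^(s-1)
[3, 4) adds the kernel integral of 2*(t/2 + 3)/t
piece [4, ∞): integrate 2*exp(-t/2)/t against the kernel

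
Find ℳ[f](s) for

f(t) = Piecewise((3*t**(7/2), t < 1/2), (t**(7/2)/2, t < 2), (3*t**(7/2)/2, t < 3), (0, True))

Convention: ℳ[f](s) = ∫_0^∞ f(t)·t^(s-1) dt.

treat the 3 regions marked off by 1/2, 2 separately and sum
on [0, 1/2): add ∫ 3*t**(7/2)·t^(s-1) dt
segment 1/2 to 2 holds t**(7/2)/2; add its integral
segment [2, 3) carries 3*t**(7/2)/2; integrate it

(5*2**(-s - 7/2) - 2*2**(s + 7/2) + 3*3**(s + 7/2))/(2*s + 7)
  Re(s) > -7/2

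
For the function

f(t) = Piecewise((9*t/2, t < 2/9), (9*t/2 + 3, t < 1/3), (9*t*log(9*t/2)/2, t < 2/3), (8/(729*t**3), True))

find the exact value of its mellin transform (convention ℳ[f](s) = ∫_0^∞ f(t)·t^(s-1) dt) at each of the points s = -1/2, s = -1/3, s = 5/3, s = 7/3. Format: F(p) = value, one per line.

F(-1/2) = -1133*sqrt(6)/189 + 3*sqrt(3) + log(2**(3*sqrt(3))*3**(-3*sqrt(3) + 3*sqrt(6))) + 9*sqrt(2)
F(-1/3) = -1213*12**(1/3)/360 - 27*3**(1/3)/8 - 9*3**(1/3)*log(3)/4 + 9*3**(1/3)*log(2)/4 + 9*12**(1/3)*log(3)/4 + 9*6**(2/3)/2
F(5/3) = -227*12**(1/3)/2592 - 2*6**(2/3)/45 - 3**(1/3)*log(3)/16 + 3**(1/3)*log(2)/16 + 183*3**(1/3)/640 + 12**(1/3)*log(3)/4
F(7/3) = -193*18**(1/3)/6075 - 4*6**(1/3)/189 - 3**(2/3)*log(3)/60 + 3**(2/3)*log(2)/60 + 97*3**(2/3)/1400 + 2*18**(1/3)*log(3)/15

strip the common scale on t: 3*t/2 on [0, 2/3); 3*t/2 + 3 on [2/3, 1); 3*t*log(3*t/2)/2 on [1, 2); …
peel off the common scale on t: t on [0, 1); t + 3 on [1, 3/2); t*log(t) on [3/2, 3); …
decompose at 2/9, 1/3, 2/3; ℳ[f](s) sums the 4 pieces' integrals
piece [0, 2/9): integrate 9*t/2 against the kernel
segment 2/9 to 1/3 holds (9*t/2 + 3); add its integral
for t in [1/3, 2/3): the term is ∫ 9*t*log(9*t/2)/2·t^(s-1)
[2/3, ∞) adds the kernel integral of 8/(729*t**3)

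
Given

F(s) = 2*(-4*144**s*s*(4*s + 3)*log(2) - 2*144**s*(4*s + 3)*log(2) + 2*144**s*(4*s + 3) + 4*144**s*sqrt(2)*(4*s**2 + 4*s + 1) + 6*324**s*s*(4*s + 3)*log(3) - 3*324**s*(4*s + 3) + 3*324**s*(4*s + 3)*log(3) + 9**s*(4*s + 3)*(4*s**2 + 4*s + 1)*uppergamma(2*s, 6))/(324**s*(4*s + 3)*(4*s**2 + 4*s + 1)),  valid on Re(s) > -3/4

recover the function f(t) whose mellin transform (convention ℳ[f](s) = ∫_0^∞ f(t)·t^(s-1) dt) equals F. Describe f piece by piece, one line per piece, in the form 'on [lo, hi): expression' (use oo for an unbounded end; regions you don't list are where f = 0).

on [0, 4/9): 3*sqrt(3)*t**(3/4)
on [4/9, 1): 3*sqrt(t)*log(3*sqrt(t))
on [1, oo): exp(-6*sqrt(t))

strip the power substitution: 3*sqrt(3)*t**(3/2) on [0, 2/3); 3*t*log(3*t) on [2/3, 1); exp(-6*t) on [1, ∞)
peel off the common scale on t: t**(3/2) on [0, 2); t*log(t) on [2, 3); exp(-2*t) on [3, ∞)
slice at 4/9, 1, transform all 3 pieces, and sum them
∫ over [0, 4/9) of 3*sqrt(3)*t**(3/4)·t^(s-1) joins the sum
the [4/9, 1) slice contributes ∫ 3*sqrt(t)*log(3*sqrt(t))·t^(s-1) dt
piece [1, ∞): integrate exp(-6*sqrt(t)) against the kernel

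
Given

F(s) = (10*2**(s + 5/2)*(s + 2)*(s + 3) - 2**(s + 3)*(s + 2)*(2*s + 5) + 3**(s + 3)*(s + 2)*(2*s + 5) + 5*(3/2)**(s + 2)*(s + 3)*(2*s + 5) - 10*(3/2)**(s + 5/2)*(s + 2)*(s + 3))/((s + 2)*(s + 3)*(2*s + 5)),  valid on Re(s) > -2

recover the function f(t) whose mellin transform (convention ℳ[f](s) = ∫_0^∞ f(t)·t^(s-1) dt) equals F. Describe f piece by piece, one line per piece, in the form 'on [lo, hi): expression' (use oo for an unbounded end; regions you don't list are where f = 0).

split f at 3/2, 2: ℳ[f](s) collects 3 kernel integrals
piece [0, 3/2): integrate 5*t**2 against the kernel
∫ over [3/2, 2) of 5*t**(5/2)·t^(s-1) joins the sum
segment 2 to 3 holds t**3; add its integral

on [0, 3/2): 5*t**2
on [3/2, 2): 5*t**(5/2)
on [2, 3): t**3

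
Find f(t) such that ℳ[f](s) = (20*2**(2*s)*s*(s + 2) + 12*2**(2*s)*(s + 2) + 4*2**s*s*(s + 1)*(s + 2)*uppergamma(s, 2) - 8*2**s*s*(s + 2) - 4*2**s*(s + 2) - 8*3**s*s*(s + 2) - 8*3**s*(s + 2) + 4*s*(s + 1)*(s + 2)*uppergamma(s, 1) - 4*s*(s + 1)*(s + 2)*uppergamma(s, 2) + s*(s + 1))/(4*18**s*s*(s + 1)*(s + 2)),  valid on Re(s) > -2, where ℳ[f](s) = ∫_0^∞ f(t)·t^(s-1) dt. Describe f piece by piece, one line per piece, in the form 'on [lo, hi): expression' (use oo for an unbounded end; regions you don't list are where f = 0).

back out the common scale on t: 9*t**2 on [0, 1/6); exp(-6*t) on [1/6, 1/3); 3*t + 1 on [1/3, 1/2); …
remove the common scale on t first: t**2 on [0, 1/2); exp(-2*t) on [1/2, 1); t + 1 on [1, 3/2); …
split f at 1/18, 1/9, 1/6, 2/9: ℳ[f](s) collects 5 kernel integrals
segment 0 to 1/18 holds 81*t**2; add its integral
segment [1/18, 1/9) carries exp(-18*t); integrate it
∫ over [1/9, 1/6) of (9*t + 1)·t^(s-1) joins the sum
for t in [1/6, 2/9): the term is ∫ (9*t + 3)·t^(s-1)
piece [2/9, ∞): integrate exp(-9*t) against the kernel

on [0, 1/18): 81*t**2
on [1/18, 1/9): exp(-18*t)
on [1/9, 1/6): 9*t + 1
on [1/6, 2/9): 9*t + 3
on [2/9, oo): exp(-9*t)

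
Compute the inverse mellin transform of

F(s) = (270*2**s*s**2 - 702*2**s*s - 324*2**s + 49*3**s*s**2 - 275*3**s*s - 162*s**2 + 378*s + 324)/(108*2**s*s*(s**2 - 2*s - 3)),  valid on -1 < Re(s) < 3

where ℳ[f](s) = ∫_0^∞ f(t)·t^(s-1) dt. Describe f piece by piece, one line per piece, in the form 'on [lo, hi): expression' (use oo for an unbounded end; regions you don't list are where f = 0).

on [0, 1/2): t
on [1/2, 1): 2*t + 1
on [1, 3/2): t/2
on [3/2, oo): t**(-3)

decompose at 1/2, 1, 3/2; ℳ[f](s) sums the 4 pieces' integrals
piece [0, 1/2): integrate t against the kernel
segment [1/2, 1) carries (2*t + 1); integrate it
over [1, 3/2), the kernel integral of t/2 enters the sum
piece [3/2, ∞): integrate t**(-3) against the kernel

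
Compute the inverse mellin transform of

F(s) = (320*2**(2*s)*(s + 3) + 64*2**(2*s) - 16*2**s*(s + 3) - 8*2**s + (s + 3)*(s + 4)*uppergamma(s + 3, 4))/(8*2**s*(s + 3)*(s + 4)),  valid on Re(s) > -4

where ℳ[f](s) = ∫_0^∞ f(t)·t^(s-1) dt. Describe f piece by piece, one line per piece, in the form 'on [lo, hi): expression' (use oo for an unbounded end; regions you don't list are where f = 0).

strip the shared t-power: t**3 on [0, 1); t**2*(2*t + 1) on [1, 2); t**2*exp(-2*t) on [2, ∞)
reversing the shared t-power: t on [0, 1); 2*t + 1 on [1, 2); exp(-2*t) on [2, ∞)
f breaks at 1, 2 into 3 integrals to sum
on [0, 1) integrate f = t**4 against the kernel
between 1 and 2 the integrand is t**3*(2*t + 1)·t^(s-1)
for t in [2, ∞): the term is ∫ t**3*exp(-2*t)·t^(s-1)

on [0, 1): t**4
on [1, 2): t**3*(2*t + 1)
on [2, oo): t**3*exp(-2*t)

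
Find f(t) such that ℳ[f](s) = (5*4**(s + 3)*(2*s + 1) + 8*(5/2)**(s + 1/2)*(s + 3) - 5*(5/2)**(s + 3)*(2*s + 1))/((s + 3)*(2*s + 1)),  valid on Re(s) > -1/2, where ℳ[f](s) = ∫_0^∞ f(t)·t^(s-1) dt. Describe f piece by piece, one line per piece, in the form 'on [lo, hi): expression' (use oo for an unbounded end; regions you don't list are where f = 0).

linearity at 5/2 turns ℳ[f](s) into 2 summed integrals
on [0, 5/2) integrate f = 4*sqrt(t) against the kernel
for t in [5/2, 4): the term is ∫ 5*t**3·t^(s-1)

on [0, 5/2): 4*sqrt(t)
on [5/2, 4): 5*t**3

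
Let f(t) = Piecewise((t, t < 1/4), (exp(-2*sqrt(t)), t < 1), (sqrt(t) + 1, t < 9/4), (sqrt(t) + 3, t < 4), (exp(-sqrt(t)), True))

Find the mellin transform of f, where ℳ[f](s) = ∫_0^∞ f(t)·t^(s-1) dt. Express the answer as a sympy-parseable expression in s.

(40*2**(4*s)*s*(s + 1) + 12*2**(4*s)*(s + 1) + 8*2**(2*s)*s*(s + 1)*(2*s + 1)*uppergamma(2*s, 2) - 16*2**(2*s)*s*(s + 1) - 4*2**(2*s)*(s + 1) - 16*9**s*s*(s + 1) - 8*9**s*(s + 1) + 8*s*(s + 1)*(2*s + 1)*uppergamma(2*s, 1) - 8*s*(s + 1)*(2*s + 1)*uppergamma(2*s, 2) + s*(2*s + 1))/(4*2**(2*s)*s*(s + 1)*(2*s + 1))
  Re(s) > -1

strip the power substitution: t**2 on [0, 1/2); exp(-2*t) on [1/2, 1); t + 1 on [1, 3/2); …
along the cuts 1/4, 1, 9/4, 4, ℳ[f](s) splits into 5 integrals
∫ over [0, 1/4) of t·t^(s-1) joins the sum
over [1/4, 1), the kernel integral of exp(-2*sqrt(t)) enters the sum
[1, 9/4) adds the kernel integral of (sqrt(t) + 1)
∫ over [9/4, 4) of (sqrt(t) + 3)·t^(s-1) joins the sum
the [4, ∞) slice contributes ∫ exp(-sqrt(t))·t^(s-1) dt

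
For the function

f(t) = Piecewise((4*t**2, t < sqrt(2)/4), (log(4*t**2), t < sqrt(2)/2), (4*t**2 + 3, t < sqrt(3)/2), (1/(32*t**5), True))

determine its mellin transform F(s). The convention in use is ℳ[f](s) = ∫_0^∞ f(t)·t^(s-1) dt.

reversing the common scale on t: t**2 on [0, sqrt(2)/2); log(t**2) on [sqrt(2)/2, sqrt(2)); t**2 + 3 on [sqrt(2), sqrt(3)); …
undo the power substitution: t on [0, 1/2); log(t) on [1/2, 2); t + 3 on [2, 3); …
split f at sqrt(2)/4, sqrt(2)/2, sqrt(3)/2: ℳ[f](s) collects 4 kernel integrals
on [0, sqrt(2)/4): add ∫ 4*t**2·t^(s-1) dt
∫ log(4*t**2)·t^(s-1) over [sqrt(2)/4, sqrt(2)/2)
on [sqrt(2)/2, sqrt(3)/2): add ∫ (4*t**2 + 3)·t^(s-1) dt
[sqrt(3)/2, ∞) adds the kernel integral of 1/(32*t**5)

(-135*2**s*s**2*(s - 5)/2 + 27*2**s*s*(s/2 + 1)*(s - 5)*log(2) - 81*2**s*s*(s - 5) - 54*2**s*(s/2 + 1)*(s - 5) - sqrt(3)*6**(s/2)*s**2*(s/2 + 1) + 81*6**(s/2)*s**2*(s - 5) + 81*6**(s/2)*s*(s - 5) + 27*s**2*(s - 5)/4 + 27*s*(s/2 + 1)*(s - 5)*log(2) + (s - 5)*(27*s + 54))/(27*2**(3*s/2)*s**2*(s/2 + 1)*(s - 5))
  -2 < Re(s) < 5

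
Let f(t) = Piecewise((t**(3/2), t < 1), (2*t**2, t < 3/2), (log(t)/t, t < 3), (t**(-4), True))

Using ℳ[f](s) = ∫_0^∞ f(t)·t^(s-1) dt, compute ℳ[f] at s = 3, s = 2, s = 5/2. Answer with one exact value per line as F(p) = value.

F(3) = 9*log(2)/8 + 271/180 + 27*log(3)/8
F(2) = 1759/2016 + 3*log(2)/2 + 3*log(3)/2
F(5/2) = -34*sqrt(3)/27 - 7/36 + log(2**(sqrt(6)/2)*3**(-sqrt(6)/2 + 2*sqrt(3))) + 35*sqrt(6)/24

cuts at 1, 3/2, 3: linearity sums the 4 kernel integrals
[0, 1) adds the kernel integral of t**(3/2)
∫ 2*t**2·t^(s-1) over [1, 3/2)
on [3/2, 3): add ∫ log(t)/t·t^(s-1) dt
over [3, ∞), the kernel integral of t**(-4) enters the sum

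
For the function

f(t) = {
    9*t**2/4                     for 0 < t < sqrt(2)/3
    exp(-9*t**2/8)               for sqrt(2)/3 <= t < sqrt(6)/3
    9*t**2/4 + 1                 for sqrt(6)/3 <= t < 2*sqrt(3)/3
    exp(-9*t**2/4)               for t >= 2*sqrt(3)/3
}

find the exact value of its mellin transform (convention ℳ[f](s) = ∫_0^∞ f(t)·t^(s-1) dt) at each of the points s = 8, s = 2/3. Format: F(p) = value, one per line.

F(8) = -8608*exp(-3/4)/2187 + 3328*exp(-3)/2187 + 42286/32805 + 15776*exp(-1/4)/6561
F(2/3) = 6**(1/3)*(-33*3**(1/3) - 8*2**(2/3)*uppergamma(1/3, 3/4) + 8*2**(1/3)*uppergamma(1/3, 3) + 3 + 8*2**(2/3)*uppergamma(1/3, 1/4) + 42*6**(1/3))/48

reversing the power substitution: 9*t/4 on [0, 2/9); exp(-9*t/8) on [2/9, 2/3); 9*t/4 + 1 on [2/3, 4/3); …
back out the common scale on t: 3*t/2 on [0, 1/3); exp(-3*t/4) on [1/3, 1); 3*t/2 + 1 on [1, 2); …
undo the common scale on t: t on [0, 1/2); exp(-t/2) on [1/2, 3/2); t + 1 on [3/2, 3); …
linearity at sqrt(2)/3, sqrt(6)/3, 2*sqrt(3)/3 turns ℳ[f](s) into 4 summed integrals
segment 0 to sqrt(2)/3 holds 9*t**2/4; add its integral
between sqrt(2)/3 and sqrt(6)/3 the integrand is exp(-9*t**2/8)·t^(s-1)
∫ over [sqrt(6)/3, 2*sqrt(3)/3) of (9*t**2/4 + 1)·t^(s-1) joins the sum
for t in [2*sqrt(3)/3, ∞): the term is ∫ exp(-9*t**2/4)·t^(s-1)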